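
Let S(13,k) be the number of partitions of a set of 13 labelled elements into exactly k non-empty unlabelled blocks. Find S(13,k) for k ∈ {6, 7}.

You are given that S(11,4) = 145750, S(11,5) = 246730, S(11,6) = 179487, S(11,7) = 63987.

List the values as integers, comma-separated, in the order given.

@12  (12,5):246730·5+145750→1379400, (12,6):179487·6+246730→1323652, (12,7):63987·7+179487→627396
@13  (13,6):1323652·6+1379400→9321312, (13,7):627396·7+1323652→5715424
Read S(13,6) = 9321312, S(13,7) = 5715424.

9321312, 5715424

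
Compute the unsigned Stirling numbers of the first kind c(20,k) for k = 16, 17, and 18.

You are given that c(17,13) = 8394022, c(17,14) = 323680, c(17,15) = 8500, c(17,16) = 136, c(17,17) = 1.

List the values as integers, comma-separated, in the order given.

[18] T[18,14]:17*323680+8394022=13896582 · T[18,15]:17*8500+323680=468180 · T[18,16]:17*136+8500=10812 · T[18,17]:17*1+136=153 · T[18,18]:17*0+1=1
[19] T[19,15]:18*468180+13896582=22323822 · T[19,16]:18*10812+468180=662796 · T[19,17]:18*153+10812=13566 · T[19,18]:18*1+153=171
[20] T[20,16]:19*662796+22323822=34916946 · T[20,17]:19*13566+662796=920550 · T[20,18]:19*171+13566=16815
Read c(20,16) = 34916946, c(20,17) = 920550, c(20,18) = 16815.

34916946, 920550, 16815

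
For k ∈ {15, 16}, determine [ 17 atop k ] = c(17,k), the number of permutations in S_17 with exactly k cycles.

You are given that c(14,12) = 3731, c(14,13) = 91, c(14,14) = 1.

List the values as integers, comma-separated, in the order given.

[15] T[15,13]:14*91+3731=5005 · T[15,14]:14*1+91=105 · T[15,15]:14*0+1=1
[16] T[16,14]:15*105+5005=6580 · T[16,15]:15*1+105=120 · T[16,16]:15*0+1=1
[17] T[17,15]:16*120+6580=8500 · T[17,16]:16*1+120=136
Read c(17,15) = 8500, c(17,16) = 136.

8500, 136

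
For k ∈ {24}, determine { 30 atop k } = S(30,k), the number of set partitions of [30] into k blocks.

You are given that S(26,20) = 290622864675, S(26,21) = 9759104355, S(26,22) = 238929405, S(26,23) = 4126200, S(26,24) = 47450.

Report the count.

r27: T_27,21=21×9759104355+290622864675=495564056130; T_27,22=22×238929405+9759104355=15015551265; T_27,23=23×4126200+238929405=333832005; T_27,24=24×47450+4126200=5265000
r28: T_28,22=22×15015551265+495564056130=825906183960; T_28,23=23×333832005+15015551265=22693687380; T_28,24=24×5265000+333832005=460192005
r29: T_29,23=23×22693687380+825906183960=1347860993700; T_29,24=24×460192005+22693687380=33738295500
r30: T_30,24=24×33738295500+1347860993700=2157580085700
Read S(30,24) = 2157580085700.

2157580085700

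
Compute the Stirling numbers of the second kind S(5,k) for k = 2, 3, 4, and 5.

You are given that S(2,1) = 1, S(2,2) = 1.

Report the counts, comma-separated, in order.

[3] T[3,1]:1*1+0=1 · T[3,2]:2*1+1=3 · T[3,3]:3*0+1=1
[4] T[4,1]:1*1+0=1 · T[4,2]:2*3+1=7 · T[4,3]:3*1+3=6 · T[4,4]:4*0+1=1
[5] T[5,2]:2*7+1=15 · T[5,3]:3*6+7=25 · T[5,4]:4*1+6=10 · T[5,5]:5*0+1=1
Read S(5,2) = 15, S(5,3) = 25, S(5,4) = 10, S(5,5) = 1.

15, 25, 10, 1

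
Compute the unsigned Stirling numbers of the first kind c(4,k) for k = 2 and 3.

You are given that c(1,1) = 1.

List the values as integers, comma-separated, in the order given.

i=2: T(2,1)=0+1·1=1 | T(2,2)=1+1·0=1
i=3: T(3,1)=0+2·1=2 | T(3,2)=1+2·1=3 | T(3,3)=1+2·0=1
i=4: T(4,2)=2+3·3=11 | T(4,3)=3+3·1=6
Read c(4,2) = 11, c(4,3) = 6.

11, 6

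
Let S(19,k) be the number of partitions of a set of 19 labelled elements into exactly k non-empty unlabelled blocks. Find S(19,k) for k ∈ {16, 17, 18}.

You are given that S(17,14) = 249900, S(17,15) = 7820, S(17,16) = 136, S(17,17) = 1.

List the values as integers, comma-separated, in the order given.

527136, 12597, 171

@18  (18,15):7820·15+249900→367200, (18,16):136·16+7820→9996, (18,17):1·17+136→153, (18,18):0·18+1→1
@19  (19,16):9996·16+367200→527136, (19,17):153·17+9996→12597, (19,18):1·18+153→171
Read S(19,16) = 527136, S(19,17) = 12597, S(19,18) = 171.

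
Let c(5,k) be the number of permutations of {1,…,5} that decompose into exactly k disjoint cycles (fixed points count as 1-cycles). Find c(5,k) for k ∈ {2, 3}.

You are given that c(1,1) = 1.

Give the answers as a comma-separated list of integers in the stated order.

@2  (2,1):1·1+0→1, (2,2):0·1+1→1
@3  (3,1):1·2+0→2, (3,2):1·2+1→3, (3,3):0·2+1→1
@4  (4,1):2·3+0→6, (4,2):3·3+2→11, (4,3):1·3+3→6
@5  (5,2):11·4+6→50, (5,3):6·4+11→35
Read c(5,2) = 50, c(5,3) = 35.

50, 35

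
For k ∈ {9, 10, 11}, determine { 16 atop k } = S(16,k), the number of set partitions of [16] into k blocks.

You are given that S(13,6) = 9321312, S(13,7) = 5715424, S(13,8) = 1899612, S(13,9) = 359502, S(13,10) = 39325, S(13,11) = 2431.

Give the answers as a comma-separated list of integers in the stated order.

820784250, 193754990, 28936908

r14: T_14,7=7×5715424+9321312=49329280; T_14,8=8×1899612+5715424=20912320; T_14,9=9×359502+1899612=5135130; T_14,10=10×39325+359502=752752; T_14,11=11×2431+39325=66066
r15: T_15,8=8×20912320+49329280=216627840; T_15,9=9×5135130+20912320=67128490; T_15,10=10×752752+5135130=12662650; T_15,11=11×66066+752752=1479478
r16: T_16,9=9×67128490+216627840=820784250; T_16,10=10×12662650+67128490=193754990; T_16,11=11×1479478+12662650=28936908
Read S(16,9) = 820784250, S(16,10) = 193754990, S(16,11) = 28936908.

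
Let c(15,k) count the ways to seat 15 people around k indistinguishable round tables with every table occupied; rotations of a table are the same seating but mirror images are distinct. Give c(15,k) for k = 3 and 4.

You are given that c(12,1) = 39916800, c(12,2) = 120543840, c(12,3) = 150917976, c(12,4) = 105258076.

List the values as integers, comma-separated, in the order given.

392156797824, 310989260400

r13: T_13,1=12×39916800+0=479001600; T_13,2=12×120543840+39916800=1486442880; T_13,3=12×150917976+120543840=1931559552; T_13,4=12×105258076+150917976=1414014888
r14: T_14,2=13×1486442880+479001600=19802759040; T_14,3=13×1931559552+1486442880=26596717056; T_14,4=13×1414014888+1931559552=20313753096
r15: T_15,3=14×26596717056+19802759040=392156797824; T_15,4=14×20313753096+26596717056=310989260400
Read c(15,3) = 392156797824, c(15,4) = 310989260400.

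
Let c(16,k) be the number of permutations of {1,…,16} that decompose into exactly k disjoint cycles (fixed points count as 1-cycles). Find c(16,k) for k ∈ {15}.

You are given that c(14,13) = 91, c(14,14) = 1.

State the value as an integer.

120

[15] T[15,14]:14*1+91=105 · T[15,15]:14*0+1=1
[16] T[16,15]:15*1+105=120
Read c(16,15) = 120.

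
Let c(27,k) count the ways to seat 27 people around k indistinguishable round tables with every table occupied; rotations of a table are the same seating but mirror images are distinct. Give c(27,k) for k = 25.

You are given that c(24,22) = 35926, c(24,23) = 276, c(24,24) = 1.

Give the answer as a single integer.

r25: T_25,23=24×276+35926=42550; T_25,24=24×1+276=300; T_25,25=24×0+1=1
r26: T_26,24=25×300+42550=50050; T_26,25=25×1+300=325
r27: T_27,25=26×325+50050=58500
Read c(27,25) = 58500.

58500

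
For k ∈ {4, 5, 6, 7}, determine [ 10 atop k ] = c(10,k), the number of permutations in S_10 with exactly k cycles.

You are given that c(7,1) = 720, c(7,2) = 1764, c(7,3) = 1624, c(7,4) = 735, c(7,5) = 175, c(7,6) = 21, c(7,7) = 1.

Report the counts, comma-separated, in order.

723680, 269325, 63273, 9450

[8] T[8,2]:7*1764+720=13068 · T[8,3]:7*1624+1764=13132 · T[8,4]:7*735+1624=6769 · T[8,5]:7*175+735=1960 · T[8,6]:7*21+175=322 · T[8,7]:7*1+21=28
[9] T[9,3]:8*13132+13068=118124 · T[9,4]:8*6769+13132=67284 · T[9,5]:8*1960+6769=22449 · T[9,6]:8*322+1960=4536 · T[9,7]:8*28+322=546
[10] T[10,4]:9*67284+118124=723680 · T[10,5]:9*22449+67284=269325 · T[10,6]:9*4536+22449=63273 · T[10,7]:9*546+4536=9450
Read c(10,4) = 723680, c(10,5) = 269325, c(10,6) = 63273, c(10,7) = 9450.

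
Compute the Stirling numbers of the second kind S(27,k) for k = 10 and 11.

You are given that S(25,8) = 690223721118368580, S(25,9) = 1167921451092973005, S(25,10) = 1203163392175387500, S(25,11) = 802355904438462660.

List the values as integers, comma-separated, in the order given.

[26] T[26,9]:9*1167921451092973005+690223721118368580=11201516780955125625 · T[26,10]:10*1203163392175387500+1167921451092973005=13199555372846848005 · T[26,11]:11*802355904438462660+1203163392175387500=10029078340998476760
[27] T[27,10]:10*13199555372846848005+11201516780955125625=143197070509423605675 · T[27,11]:11*10029078340998476760+13199555372846848005=123519417123830092365
Read S(27,10) = 143197070509423605675, S(27,11) = 123519417123830092365.

143197070509423605675, 123519417123830092365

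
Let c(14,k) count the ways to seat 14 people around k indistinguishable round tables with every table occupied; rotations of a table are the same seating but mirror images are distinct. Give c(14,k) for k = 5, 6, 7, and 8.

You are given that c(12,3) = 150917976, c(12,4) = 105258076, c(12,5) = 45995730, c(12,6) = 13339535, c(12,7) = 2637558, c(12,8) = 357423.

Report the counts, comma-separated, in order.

9957703756, 3336118786, 790943153, 135036473

i=13: T(13,4)=150917976+12·105258076=1414014888 | T(13,5)=105258076+12·45995730=657206836 | T(13,6)=45995730+12·13339535=206070150 | T(13,7)=13339535+12·2637558=44990231 | T(13,8)=2637558+12·357423=6926634
i=14: T(14,5)=1414014888+13·657206836=9957703756 | T(14,6)=657206836+13·206070150=3336118786 | T(14,7)=206070150+13·44990231=790943153 | T(14,8)=44990231+13·6926634=135036473
Read c(14,5) = 9957703756, c(14,6) = 3336118786, c(14,7) = 790943153, c(14,8) = 135036473.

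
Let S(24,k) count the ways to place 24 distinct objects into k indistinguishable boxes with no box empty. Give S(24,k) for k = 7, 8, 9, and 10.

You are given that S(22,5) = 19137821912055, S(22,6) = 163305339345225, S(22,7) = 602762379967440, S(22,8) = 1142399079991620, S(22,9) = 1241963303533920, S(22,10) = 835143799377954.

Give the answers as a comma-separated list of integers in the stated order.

i=23: T(23,6)=19137821912055+6·163305339345225=998969857983405 | T(23,7)=163305339345225+7·602762379967440=4382641999117305 | T(23,8)=602762379967440+8·1142399079991620=9741955019900400 | T(23,9)=1142399079991620+9·1241963303533920=12320068811796900 | T(23,10)=1241963303533920+10·835143799377954=9593401297313460
i=24: T(24,7)=998969857983405+7·4382641999117305=31677463851804540 | T(24,8)=4382641999117305+8·9741955019900400=82318282158320505 | T(24,9)=9741955019900400+9·12320068811796900=120622574326072500 | T(24,10)=12320068811796900+10·9593401297313460=108254081784931500
Read S(24,7) = 31677463851804540, S(24,8) = 82318282158320505, S(24,9) = 120622574326072500, S(24,10) = 108254081784931500.

31677463851804540, 82318282158320505, 120622574326072500, 108254081784931500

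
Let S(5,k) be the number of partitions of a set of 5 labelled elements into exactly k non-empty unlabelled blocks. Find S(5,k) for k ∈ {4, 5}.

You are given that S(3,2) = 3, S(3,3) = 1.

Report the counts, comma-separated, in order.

r4: T_4,3=3×1+3=6; T_4,4=4×0+1=1
r5: T_5,4=4×1+6=10; T_5,5=5×0+1=1
Read S(5,4) = 10, S(5,5) = 1.

10, 1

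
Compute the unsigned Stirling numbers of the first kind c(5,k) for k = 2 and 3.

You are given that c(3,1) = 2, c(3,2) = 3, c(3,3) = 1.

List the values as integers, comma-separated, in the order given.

50, 35

[4] T[4,1]:3*2+0=6 · T[4,2]:3*3+2=11 · T[4,3]:3*1+3=6
[5] T[5,2]:4*11+6=50 · T[5,3]:4*6+11=35
Read c(5,2) = 50, c(5,3) = 35.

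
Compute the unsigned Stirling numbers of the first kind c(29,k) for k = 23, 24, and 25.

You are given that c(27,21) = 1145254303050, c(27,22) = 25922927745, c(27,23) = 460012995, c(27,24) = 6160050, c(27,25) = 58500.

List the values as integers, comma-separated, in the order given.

2918785153245, 55880640270, 843041745

r28: T_28,22=27×25922927745+1145254303050=1845173352165; T_28,23=27×460012995+25922927745=38343278610; T_28,24=27×6160050+460012995=626334345; T_28,25=27×58500+6160050=7739550
r29: T_29,23=28×38343278610+1845173352165=2918785153245; T_29,24=28×626334345+38343278610=55880640270; T_29,25=28×7739550+626334345=843041745
Read c(29,23) = 2918785153245, c(29,24) = 55880640270, c(29,25) = 843041745.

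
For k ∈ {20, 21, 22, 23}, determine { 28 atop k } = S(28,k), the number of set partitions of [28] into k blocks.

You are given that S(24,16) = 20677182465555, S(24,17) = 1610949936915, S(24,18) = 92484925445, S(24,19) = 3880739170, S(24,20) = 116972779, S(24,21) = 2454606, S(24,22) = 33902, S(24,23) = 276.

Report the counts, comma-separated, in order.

474194413703010, 22653141490980, 825906183960, 22693687380

r25: T_25,17=17×1610949936915+20677182465555=48063331393110; T_25,18=18×92484925445+1610949936915=3275678594925; T_25,19=19×3880739170+92484925445=166218969675; T_25,20=20×116972779+3880739170=6220194750; T_25,21=21×2454606+116972779=168519505; T_25,22=22×33902+2454606=3200450; T_25,23=23×276+33902=40250
r26: T_26,18=18×3275678594925+48063331393110=107025546101760; T_26,19=19×166218969675+3275678594925=6433839018750; T_26,20=20×6220194750+166218969675=290622864675; T_26,21=21×168519505+6220194750=9759104355; T_26,22=22×3200450+168519505=238929405; T_26,23=23×40250+3200450=4126200
r27: T_27,19=19×6433839018750+107025546101760=229268487458010; T_27,20=20×290622864675+6433839018750=12246296312250; T_27,21=21×9759104355+290622864675=495564056130; T_27,22=22×238929405+9759104355=15015551265; T_27,23=23×4126200+238929405=333832005
r28: T_28,20=20×12246296312250+229268487458010=474194413703010; T_28,21=21×495564056130+12246296312250=22653141490980; T_28,22=22×15015551265+495564056130=825906183960; T_28,23=23×333832005+15015551265=22693687380
Read S(28,20) = 474194413703010, S(28,21) = 22653141490980, S(28,22) = 825906183960, S(28,23) = 22693687380.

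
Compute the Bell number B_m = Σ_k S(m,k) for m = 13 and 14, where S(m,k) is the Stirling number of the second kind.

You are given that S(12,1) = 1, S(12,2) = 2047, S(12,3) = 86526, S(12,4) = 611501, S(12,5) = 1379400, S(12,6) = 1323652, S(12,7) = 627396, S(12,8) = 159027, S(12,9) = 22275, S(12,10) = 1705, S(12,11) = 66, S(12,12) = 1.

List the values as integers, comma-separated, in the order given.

27644437, 190899322

r13: T_13,1=1×1+0=1; T_13,2=2×2047+1=4095; T_13,3=3×86526+2047=261625; T_13,4=4×611501+86526=2532530; T_13,5=5×1379400+611501=7508501; T_13,6=6×1323652+1379400=9321312; T_13,7=7×627396+1323652=5715424; T_13,8=8×159027+627396=1899612; T_13,9=9×22275+159027=359502; T_13,10=10×1705+22275=39325; T_13,11=11×66+1705=2431; T_13,12=12×1+66=78; T_13,13=13×0+1=1
r14: T_14,1=1×1+0=1; T_14,2=2×4095+1=8191; T_14,3=3×261625+4095=788970; T_14,4=4×2532530+261625=10391745; T_14,5=5×7508501+2532530=40075035; T_14,6=6×9321312+7508501=63436373; T_14,7=7×5715424+9321312=49329280; T_14,8=8×1899612+5715424=20912320; T_14,9=9×359502+1899612=5135130; T_14,10=10×39325+359502=752752; T_14,11=11×2431+39325=66066; T_14,12=12×78+2431=3367; T_14,13=13×1+78=91; T_14,14=14×0+1=1
B_13 = ΣS(13,k) = 1+4095+261625+2532530+7508501+9321312+5715424+1899612+359502+39325+2431+78+1 = 27644437
B_14 = ΣS(14,k) = 1+8191+788970+10391745+40075035+63436373+49329280+20912320+5135130+752752+66066+3367+91+1 = 190899322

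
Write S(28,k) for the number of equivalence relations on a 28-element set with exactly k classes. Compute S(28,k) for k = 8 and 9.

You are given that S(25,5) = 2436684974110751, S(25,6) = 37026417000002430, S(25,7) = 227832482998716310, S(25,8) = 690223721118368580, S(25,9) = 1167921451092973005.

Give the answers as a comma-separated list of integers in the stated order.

i=26: T(26,6)=2436684974110751+6·37026417000002430=224595186974125331 | T(26,7)=37026417000002430+7·227832482998716310=1631853797991016600 | T(26,8)=227832482998716310+8·690223721118368580=5749622251945664950 | T(26,9)=690223721118368580+9·1167921451092973005=11201516780955125625
i=27: T(27,7)=224595186974125331+7·1631853797991016600=11647571772911241531 | T(27,8)=1631853797991016600+8·5749622251945664950=47628831813556336200 | T(27,9)=5749622251945664950+9·11201516780955125625=106563273280541795575
i=28: T(28,8)=11647571772911241531+8·47628831813556336200=392678226281361931131 | T(28,9)=47628831813556336200+9·106563273280541795575=1006698291338432496375
Read S(28,8) = 392678226281361931131, S(28,9) = 1006698291338432496375.

392678226281361931131, 1006698291338432496375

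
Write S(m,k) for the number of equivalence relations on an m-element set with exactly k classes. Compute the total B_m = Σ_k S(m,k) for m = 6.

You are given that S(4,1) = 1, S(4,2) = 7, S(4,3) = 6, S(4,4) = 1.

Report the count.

203

row 5: T[5][1]=1·1+0=1  T[5][2]=2·7+1=15  T[5][3]=3·6+7=25  T[5][4]=4·1+6=10  T[5][5]=5·0+1=1
row 6: T[6][1]=1·1+0=1  T[6][2]=2·15+1=31  T[6][3]=3·25+15=90  T[6][4]=4·10+25=65  T[6][5]=5·1+10=15  T[6][6]=6·0+1=1
B_6 = ΣS(6,k) = 1+31+90+65+15+1 = 203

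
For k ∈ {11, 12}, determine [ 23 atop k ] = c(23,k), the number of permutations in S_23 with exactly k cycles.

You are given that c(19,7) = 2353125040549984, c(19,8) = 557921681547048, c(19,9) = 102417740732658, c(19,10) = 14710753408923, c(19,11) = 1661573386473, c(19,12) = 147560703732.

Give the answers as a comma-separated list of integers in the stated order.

1103230881185949736, 129006659818331295

row 20: T[20][8]=19·557921681547048+2353125040549984=12953636989943896  T[20][9]=19·102417740732658+557921681547048=2503858755467550  T[20][10]=19·14710753408923+102417740732658=381922055502195  T[20][11]=19·1661573386473+14710753408923=46280647751910  T[20][12]=19·147560703732+1661573386473=4465226757381
row 21: T[21][9]=20·2503858755467550+12953636989943896=63030812099294896  T[21][10]=20·381922055502195+2503858755467550=10142299865511450  T[21][11]=20·46280647751910+381922055502195=1307535010540395  T[21][12]=20·4465226757381+46280647751910=135585182899530
row 22: T[22][10]=21·10142299865511450+63030812099294896=276019109275035346  T[22][11]=21·1307535010540395+10142299865511450=37600535086859745  T[22][12]=21·135585182899530+1307535010540395=4154823851430525
row 23: T[23][11]=22·37600535086859745+276019109275035346=1103230881185949736  T[23][12]=22·4154823851430525+37600535086859745=129006659818331295
Read c(23,11) = 1103230881185949736, c(23,12) = 129006659818331295.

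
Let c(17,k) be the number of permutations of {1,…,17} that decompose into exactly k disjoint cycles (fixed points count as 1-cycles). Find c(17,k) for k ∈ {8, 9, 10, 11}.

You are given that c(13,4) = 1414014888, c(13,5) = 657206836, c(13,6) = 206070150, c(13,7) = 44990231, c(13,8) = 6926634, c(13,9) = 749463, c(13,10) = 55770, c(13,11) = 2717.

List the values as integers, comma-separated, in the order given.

1146901283528, 185953177553, 23057159840, 2185031420

row 14: T[14][5]=13·657206836+1414014888=9957703756  T[14][6]=13·206070150+657206836=3336118786  T[14][7]=13·44990231+206070150=790943153  T[14][8]=13·6926634+44990231=135036473  T[14][9]=13·749463+6926634=16669653  T[14][10]=13·55770+749463=1474473  T[14][11]=13·2717+55770=91091
row 15: T[15][6]=14·3336118786+9957703756=56663366760  T[15][7]=14·790943153+3336118786=14409322928  T[15][8]=14·135036473+790943153=2681453775  T[15][9]=14·16669653+135036473=368411615  T[15][10]=14·1474473+16669653=37312275  T[15][11]=14·91091+1474473=2749747
row 16: T[16][7]=15·14409322928+56663366760=272803210680  T[16][8]=15·2681453775+14409322928=54631129553  T[16][9]=15·368411615+2681453775=8207628000  T[16][10]=15·37312275+368411615=928095740  T[16][11]=15·2749747+37312275=78558480
row 17: T[17][8]=16·54631129553+272803210680=1146901283528  T[17][9]=16·8207628000+54631129553=185953177553  T[17][10]=16·928095740+8207628000=23057159840  T[17][11]=16·78558480+928095740=2185031420
Read c(17,8) = 1146901283528, c(17,9) = 185953177553, c(17,10) = 23057159840, c(17,11) = 2185031420.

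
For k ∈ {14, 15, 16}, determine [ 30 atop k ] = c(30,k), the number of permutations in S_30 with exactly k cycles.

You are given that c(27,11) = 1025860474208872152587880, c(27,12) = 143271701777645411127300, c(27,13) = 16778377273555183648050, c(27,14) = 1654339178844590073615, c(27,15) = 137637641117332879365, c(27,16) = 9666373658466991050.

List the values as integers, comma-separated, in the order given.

row 28: T[28][12]=27·143271701777645411127300+1025860474208872152587880=4894196422205298253024980  T[28][13]=27·16778377273555183648050+143271701777645411127300=596287888163635369624650  T[28][14]=27·1654339178844590073615+16778377273555183648050=61445535102359115635655  T[28][15]=27·137637641117332879365+1654339178844590073615=5370555489012577816470  T[28][16]=27·9666373658466991050+137637641117332879365=398629729895941637715
row 29: T[29][13]=28·596287888163635369624650+4894196422205298253024980=21590257290787088602515180  T[29][14]=28·61445535102359115635655+596287888163635369624650=2316762871029690607422990  T[29][15]=28·5370555489012577816470+61445535102359115635655=211821088794711294496815  T[29][16]=28·398629729895941637715+5370555489012577816470=16532187926098943672490
row 30: T[30][14]=29·2316762871029690607422990+21590257290787088602515180=88776380550648116217781890  T[30][15]=29·211821088794711294496815+2316762871029690607422990=8459574446076318147830625  T[30][16]=29·16532187926098943672490+211821088794711294496815=691254538651580660999025
Read c(30,14) = 88776380550648116217781890, c(30,15) = 8459574446076318147830625, c(30,16) = 691254538651580660999025.

88776380550648116217781890, 8459574446076318147830625, 691254538651580660999025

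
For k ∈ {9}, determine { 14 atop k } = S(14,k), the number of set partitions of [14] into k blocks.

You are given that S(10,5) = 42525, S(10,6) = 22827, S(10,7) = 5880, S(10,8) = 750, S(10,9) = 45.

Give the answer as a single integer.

5135130

r11: T_11,6=6×22827+42525=179487; T_11,7=7×5880+22827=63987; T_11,8=8×750+5880=11880; T_11,9=9×45+750=1155
r12: T_12,7=7×63987+179487=627396; T_12,8=8×11880+63987=159027; T_12,9=9×1155+11880=22275
r13: T_13,8=8×159027+627396=1899612; T_13,9=9×22275+159027=359502
r14: T_14,9=9×359502+1899612=5135130
Read S(14,9) = 5135130.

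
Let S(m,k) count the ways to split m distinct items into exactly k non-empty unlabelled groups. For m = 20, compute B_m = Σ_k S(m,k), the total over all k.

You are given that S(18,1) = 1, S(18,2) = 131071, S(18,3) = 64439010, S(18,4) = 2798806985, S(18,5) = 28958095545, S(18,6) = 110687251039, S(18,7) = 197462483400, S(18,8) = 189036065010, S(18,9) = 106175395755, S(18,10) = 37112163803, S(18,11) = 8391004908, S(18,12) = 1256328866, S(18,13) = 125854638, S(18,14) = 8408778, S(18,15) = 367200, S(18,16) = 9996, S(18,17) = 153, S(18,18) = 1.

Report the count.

@19  (19,1):1·1+0→1, (19,2):131071·2+1→262143, (19,3):64439010·3+131071→193448101, (19,4):2798806985·4+64439010→11259666950, (19,5):28958095545·5+2798806985→147589284710, (19,6):110687251039·6+28958095545→693081601779, (19,7):197462483400·7+110687251039→1492924634839, (19,8):189036065010·8+197462483400→1709751003480, (19,9):106175395755·9+189036065010→1144614626805, (19,10):37112163803·10+106175395755→477297033785, (19,11):8391004908·11+37112163803→129413217791, (19,12):1256328866·12+8391004908→23466951300, (19,13):125854638·13+1256328866→2892439160, (19,14):8408778·14+125854638→243577530, (19,15):367200·15+8408778→13916778, (19,16):9996·16+367200→527136, (19,17):153·17+9996→12597, (19,18):1·18+153→171, (19,19):0·19+1→1
@20  (20,1):1·1+0→1, (20,2):262143·2+1→524287, (20,3):193448101·3+262143→580606446, (20,4):11259666950·4+193448101→45232115901, (20,5):147589284710·5+11259666950→749206090500, (20,6):693081601779·6+147589284710→4306078895384, (20,7):1492924634839·7+693081601779→11143554045652, (20,8):1709751003480·8+1492924634839→15170932662679, (20,9):1144614626805·9+1709751003480→12011282644725, (20,10):477297033785·10+1144614626805→5917584964655, (20,11):129413217791·11+477297033785→1900842429486, (20,12):23466951300·12+129413217791→411016633391, (20,13):2892439160·13+23466951300→61068660380, (20,14):243577530·14+2892439160→6302524580, (20,15):13916778·15+243577530→452329200, (20,16):527136·16+13916778→22350954, (20,17):12597·17+527136→741285, (20,18):171·18+12597→15675, (20,19):1·19+171→190, (20,20):0·20+1→1
B_20 = ΣS(20,k) = 1+524287+580606446+45232115901+749206090500+4306078895384+11143554045652+15170932662679+12011282644725+5917584964655+1900842429486+411016633391+61068660380+6302524580+452329200+22350954+741285+15675+190+1 = 51724158235372

51724158235372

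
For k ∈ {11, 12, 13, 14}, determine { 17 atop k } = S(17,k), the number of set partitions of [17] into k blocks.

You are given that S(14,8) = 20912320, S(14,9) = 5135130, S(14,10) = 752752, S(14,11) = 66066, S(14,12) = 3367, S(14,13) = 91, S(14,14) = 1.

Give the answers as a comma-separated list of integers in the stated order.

i=15: T(15,9)=20912320+9·5135130=67128490 | T(15,10)=5135130+10·752752=12662650 | T(15,11)=752752+11·66066=1479478 | T(15,12)=66066+12·3367=106470 | T(15,13)=3367+13·91=4550 | T(15,14)=91+14·1=105
i=16: T(16,10)=67128490+10·12662650=193754990 | T(16,11)=12662650+11·1479478=28936908 | T(16,12)=1479478+12·106470=2757118 | T(16,13)=106470+13·4550=165620 | T(16,14)=4550+14·105=6020
i=17: T(17,11)=193754990+11·28936908=512060978 | T(17,12)=28936908+12·2757118=62022324 | T(17,13)=2757118+13·165620=4910178 | T(17,14)=165620+14·6020=249900
Read S(17,11) = 512060978, S(17,12) = 62022324, S(17,13) = 4910178, S(17,14) = 249900.

512060978, 62022324, 4910178, 249900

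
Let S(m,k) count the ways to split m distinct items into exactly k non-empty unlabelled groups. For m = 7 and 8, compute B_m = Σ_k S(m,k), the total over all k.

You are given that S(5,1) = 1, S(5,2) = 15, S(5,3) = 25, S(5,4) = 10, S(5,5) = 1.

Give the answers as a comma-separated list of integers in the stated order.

row 6: T[6][1]=1·1+0=1  T[6][2]=2·15+1=31  T[6][3]=3·25+15=90  T[6][4]=4·10+25=65  T[6][5]=5·1+10=15  T[6][6]=6·0+1=1
row 7: T[7][1]=1·1+0=1  T[7][2]=2·31+1=63  T[7][3]=3·90+31=301  T[7][4]=4·65+90=350  T[7][5]=5·15+65=140  T[7][6]=6·1+15=21  T[7][7]=7·0+1=1
row 8: T[8][1]=1·1+0=1  T[8][2]=2·63+1=127  T[8][3]=3·301+63=966  T[8][4]=4·350+301=1701  T[8][5]=5·140+350=1050  T[8][6]=6·21+140=266  T[8][7]=7·1+21=28  T[8][8]=8·0+1=1
B_7 = ΣS(7,k) = 1+63+301+350+140+21+1 = 877
B_8 = ΣS(8,k) = 1+127+966+1701+1050+266+28+1 = 4140

877, 4140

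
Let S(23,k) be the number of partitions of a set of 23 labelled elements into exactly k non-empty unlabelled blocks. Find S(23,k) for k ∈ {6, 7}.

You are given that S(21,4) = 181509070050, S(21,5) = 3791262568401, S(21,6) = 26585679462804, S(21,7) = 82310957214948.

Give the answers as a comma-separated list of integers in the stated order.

998969857983405, 4382641999117305

row 22: T[22][5]=5·3791262568401+181509070050=19137821912055  T[22][6]=6·26585679462804+3791262568401=163305339345225  T[22][7]=7·82310957214948+26585679462804=602762379967440
row 23: T[23][6]=6·163305339345225+19137821912055=998969857983405  T[23][7]=7·602762379967440+163305339345225=4382641999117305
Read S(23,6) = 998969857983405, S(23,7) = 4382641999117305.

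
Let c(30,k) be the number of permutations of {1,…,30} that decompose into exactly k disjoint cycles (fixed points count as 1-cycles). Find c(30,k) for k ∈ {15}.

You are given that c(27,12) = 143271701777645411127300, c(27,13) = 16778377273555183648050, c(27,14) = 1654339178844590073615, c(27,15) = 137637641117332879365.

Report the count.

8459574446076318147830625

i=28: T(28,13)=143271701777645411127300+27·16778377273555183648050=596287888163635369624650 | T(28,14)=16778377273555183648050+27·1654339178844590073615=61445535102359115635655 | T(28,15)=1654339178844590073615+27·137637641117332879365=5370555489012577816470
i=29: T(29,14)=596287888163635369624650+28·61445535102359115635655=2316762871029690607422990 | T(29,15)=61445535102359115635655+28·5370555489012577816470=211821088794711294496815
i=30: T(30,15)=2316762871029690607422990+29·211821088794711294496815=8459574446076318147830625
Read c(30,15) = 8459574446076318147830625.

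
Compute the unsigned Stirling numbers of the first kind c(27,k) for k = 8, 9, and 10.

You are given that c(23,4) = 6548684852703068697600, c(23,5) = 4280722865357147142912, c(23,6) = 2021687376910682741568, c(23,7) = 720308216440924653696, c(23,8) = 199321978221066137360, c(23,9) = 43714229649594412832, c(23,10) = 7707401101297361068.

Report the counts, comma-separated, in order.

121502371102392939781636800, 30180059720580991603896800, 6121499916241722700424880

row 24: T[24][5]=23·4280722865357147142912+6548684852703068697600=105005310755917452984576  T[24][6]=23·2021687376910682741568+4280722865357147142912=50779532534302850198976  T[24][7]=23·720308216440924653696+2021687376910682741568=18588776355051949776576  T[24][8]=23·199321978221066137360+720308216440924653696=5304713715525445812976  T[24][9]=23·43714229649594412832+199321978221066137360=1204749260161737632496  T[24][10]=23·7707401101297361068+43714229649594412832=220984454979433717396
row 25: T[25][6]=24·50779532534302850198976+105005310755917452984576=1323714091579185857760000  T[25][7]=24·18588776355051949776576+50779532534302850198976=496910165055549644836800  T[25][8]=24·5304713715525445812976+18588776355051949776576=145901905527662649288000  T[25][9]=24·1204749260161737632496+5304713715525445812976=34218695959407148992880  T[25][10]=24·220984454979433717396+1204749260161737632496=6508376179668146850000
row 26: T[26][7]=25·496910165055549644836800+1323714091579185857760000=13746468217967926978680000  T[26][8]=25·145901905527662649288000+496910165055549644836800=4144457803247115877036800  T[26][9]=25·34218695959407148992880+145901905527662649288000=1001369304512841374110000  T[26][10]=25·6508376179668146850000+34218695959407148992880=196928100451110820242880
row 27: T[27][8]=26·4144457803247115877036800+13746468217967926978680000=121502371102392939781636800  T[27][9]=26·1001369304512841374110000+4144457803247115877036800=30180059720580991603896800  T[27][10]=26·196928100451110820242880+1001369304512841374110000=6121499916241722700424880
Read c(27,8) = 121502371102392939781636800, c(27,9) = 30180059720580991603896800, c(27,10) = 6121499916241722700424880.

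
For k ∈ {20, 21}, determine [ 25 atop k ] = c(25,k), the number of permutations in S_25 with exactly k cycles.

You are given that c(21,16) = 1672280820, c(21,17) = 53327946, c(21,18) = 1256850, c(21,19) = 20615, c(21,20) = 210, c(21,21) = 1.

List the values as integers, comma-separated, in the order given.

[22] T[22,17]:21*53327946+1672280820=2792167686 · T[22,18]:21*1256850+53327946=79721796 · T[22,19]:21*20615+1256850=1689765 · T[22,20]:21*210+20615=25025 · T[22,21]:21*1+210=231
[23] T[23,18]:22*79721796+2792167686=4546047198 · T[23,19]:22*1689765+79721796=116896626 · T[23,20]:22*25025+1689765=2240315 · T[23,21]:22*231+25025=30107
[24] T[24,19]:23*116896626+4546047198=7234669596 · T[24,20]:23*2240315+116896626=168423871 · T[24,21]:23*30107+2240315=2932776
[25] T[25,20]:24*168423871+7234669596=11276842500 · T[25,21]:24*2932776+168423871=238810495
Read c(25,20) = 11276842500, c(25,21) = 238810495.

11276842500, 238810495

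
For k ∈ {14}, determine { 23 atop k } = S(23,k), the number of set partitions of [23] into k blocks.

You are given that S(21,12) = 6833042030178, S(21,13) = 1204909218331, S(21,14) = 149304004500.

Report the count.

68629175807115

i=22: T(22,13)=6833042030178+13·1204909218331=22496861868481 | T(22,14)=1204909218331+14·149304004500=3295165281331
i=23: T(23,14)=22496861868481+14·3295165281331=68629175807115
Read S(23,14) = 68629175807115.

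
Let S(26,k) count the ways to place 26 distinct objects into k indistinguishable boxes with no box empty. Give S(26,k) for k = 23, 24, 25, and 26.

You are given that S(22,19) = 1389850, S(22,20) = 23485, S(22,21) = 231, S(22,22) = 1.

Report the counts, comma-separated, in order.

r23: T_23,20=20×23485+1389850=1859550; T_23,21=21×231+23485=28336; T_23,22=22×1+231=253; T_23,23=23×0+1=1
r24: T_24,21=21×28336+1859550=2454606; T_24,22=22×253+28336=33902; T_24,23=23×1+253=276; T_24,24=24×0+1=1
r25: T_25,22=22×33902+2454606=3200450; T_25,23=23×276+33902=40250; T_25,24=24×1+276=300; T_25,25=25×0+1=1
r26: T_26,23=23×40250+3200450=4126200; T_26,24=24×300+40250=47450; T_26,25=25×1+300=325; T_26,26=26×0+1=1
Read S(26,23) = 4126200, S(26,24) = 47450, S(26,25) = 325, S(26,26) = 1.

4126200, 47450, 325, 1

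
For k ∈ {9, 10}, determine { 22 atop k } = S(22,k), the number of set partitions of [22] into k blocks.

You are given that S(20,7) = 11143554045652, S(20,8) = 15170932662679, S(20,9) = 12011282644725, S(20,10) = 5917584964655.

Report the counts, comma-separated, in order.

1241963303533920, 835143799377954

row 21: T[21][8]=8·15170932662679+11143554045652=132511015347084  T[21][9]=9·12011282644725+15170932662679=123272476465204  T[21][10]=10·5917584964655+12011282644725=71187132291275
row 22: T[22][9]=9·123272476465204+132511015347084=1241963303533920  T[22][10]=10·71187132291275+123272476465204=835143799377954
Read S(22,9) = 1241963303533920, S(22,10) = 835143799377954.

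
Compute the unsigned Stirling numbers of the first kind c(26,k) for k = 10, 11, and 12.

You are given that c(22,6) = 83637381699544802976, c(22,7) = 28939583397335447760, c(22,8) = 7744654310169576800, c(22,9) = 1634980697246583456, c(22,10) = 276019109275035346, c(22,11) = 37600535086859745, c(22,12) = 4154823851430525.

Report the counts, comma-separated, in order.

r23: T_23,7=22×28939583397335447760+83637381699544802976=720308216440924653696; T_23,8=22×7744654310169576800+28939583397335447760=199321978221066137360; T_23,9=22×1634980697246583456+7744654310169576800=43714229649594412832; T_23,10=22×276019109275035346+1634980697246583456=7707401101297361068; T_23,11=22×37600535086859745+276019109275035346=1103230881185949736; T_23,12=22×4154823851430525+37600535086859745=129006659818331295
r24: T_24,8=23×199321978221066137360+720308216440924653696=5304713715525445812976; T_24,9=23×43714229649594412832+199321978221066137360=1204749260161737632496; T_24,10=23×7707401101297361068+43714229649594412832=220984454979433717396; T_24,11=23×1103230881185949736+7707401101297361068=33081711368574204996; T_24,12=23×129006659818331295+1103230881185949736=4070384057007569521
r25: T_25,9=24×1204749260161737632496+5304713715525445812976=34218695959407148992880; T_25,10=24×220984454979433717396+1204749260161737632496=6508376179668146850000; T_25,11=24×33081711368574204996+220984454979433717396=1014945527825214637300; T_25,12=24×4070384057007569521+33081711368574204996=130770928736755873500
r26: T_26,10=25×6508376179668146850000+34218695959407148992880=196928100451110820242880; T_26,11=25×1014945527825214637300+6508376179668146850000=31882014375298512782500; T_26,12=25×130770928736755873500+1014945527825214637300=4284218746244111474800
Read c(26,10) = 196928100451110820242880, c(26,11) = 31882014375298512782500, c(26,12) = 4284218746244111474800.

196928100451110820242880, 31882014375298512782500, 4284218746244111474800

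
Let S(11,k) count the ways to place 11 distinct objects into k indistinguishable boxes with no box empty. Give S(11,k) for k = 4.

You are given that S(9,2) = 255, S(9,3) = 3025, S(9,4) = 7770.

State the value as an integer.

i=10: T(10,3)=255+3·3025=9330 | T(10,4)=3025+4·7770=34105
i=11: T(11,4)=9330+4·34105=145750
Read S(11,4) = 145750.

145750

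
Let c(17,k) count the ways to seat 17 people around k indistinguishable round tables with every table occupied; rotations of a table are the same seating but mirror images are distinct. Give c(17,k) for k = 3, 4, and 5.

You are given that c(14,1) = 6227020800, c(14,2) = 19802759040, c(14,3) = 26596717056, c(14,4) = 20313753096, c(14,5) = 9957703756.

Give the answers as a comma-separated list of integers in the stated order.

102992244837120, 87077748875904, 48366009233424

@15  (15,1):6227020800·14+0→87178291200, (15,2):19802759040·14+6227020800→283465647360, (15,3):26596717056·14+19802759040→392156797824, (15,4):20313753096·14+26596717056→310989260400, (15,5):9957703756·14+20313753096→159721605680
@16  (16,2):283465647360·15+87178291200→4339163001600, (16,3):392156797824·15+283465647360→6165817614720, (16,4):310989260400·15+392156797824→5056995703824, (16,5):159721605680·15+310989260400→2706813345600
@17  (17,3):6165817614720·16+4339163001600→102992244837120, (17,4):5056995703824·16+6165817614720→87077748875904, (17,5):2706813345600·16+5056995703824→48366009233424
Read c(17,3) = 102992244837120, c(17,4) = 87077748875904, c(17,5) = 48366009233424.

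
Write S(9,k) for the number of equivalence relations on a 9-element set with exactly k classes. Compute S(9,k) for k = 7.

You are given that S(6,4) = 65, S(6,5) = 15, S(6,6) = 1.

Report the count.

462

@7  (7,5):15·5+65→140, (7,6):1·6+15→21, (7,7):0·7+1→1
@8  (8,6):21·6+140→266, (8,7):1·7+21→28
@9  (9,7):28·7+266→462
Read S(9,7) = 462.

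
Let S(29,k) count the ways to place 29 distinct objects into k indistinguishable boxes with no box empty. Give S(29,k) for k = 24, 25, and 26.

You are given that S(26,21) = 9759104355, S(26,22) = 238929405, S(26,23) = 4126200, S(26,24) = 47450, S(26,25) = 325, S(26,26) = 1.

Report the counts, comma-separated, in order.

33738295500, 626551380, 8336601

[27] T[27,22]:22*238929405+9759104355=15015551265 · T[27,23]:23*4126200+238929405=333832005 · T[27,24]:24*47450+4126200=5265000 · T[27,25]:25*325+47450=55575 · T[27,26]:26*1+325=351
[28] T[28,23]:23*333832005+15015551265=22693687380 · T[28,24]:24*5265000+333832005=460192005 · T[28,25]:25*55575+5265000=6654375 · T[28,26]:26*351+55575=64701
[29] T[29,24]:24*460192005+22693687380=33738295500 · T[29,25]:25*6654375+460192005=626551380 · T[29,26]:26*64701+6654375=8336601
Read S(29,24) = 33738295500, S(29,25) = 626551380, S(29,26) = 8336601.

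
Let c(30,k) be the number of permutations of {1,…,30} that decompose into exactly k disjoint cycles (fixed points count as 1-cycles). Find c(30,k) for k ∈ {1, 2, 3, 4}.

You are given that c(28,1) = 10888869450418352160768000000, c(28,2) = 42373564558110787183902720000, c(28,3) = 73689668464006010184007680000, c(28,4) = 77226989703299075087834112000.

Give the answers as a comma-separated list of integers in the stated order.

8841761993739701954543616000000, 35027999979859805266492784640000, 62262192842035613491057459200000, 66951000306085302338993639424000

@29  (29,1):10888869450418352160768000000·28+0→304888344611713860501504000000, (29,2):42373564558110787183902720000·28+10888869450418352160768000000→1197348677077520393310044160000, (29,3):73689668464006010184007680000·28+42373564558110787183902720000→2105684281550279072336117760000, (29,4):77226989703299075087834112000·28+73689668464006010184007680000→2236045380156380112643362816000
@30  (30,1):304888344611713860501504000000·29+0→8841761993739701954543616000000, (30,2):1197348677077520393310044160000·29+304888344611713860501504000000→35027999979859805266492784640000, (30,3):2105684281550279072336117760000·29+1197348677077520393310044160000→62262192842035613491057459200000, (30,4):2236045380156380112643362816000·29+2105684281550279072336117760000→66951000306085302338993639424000
Read c(30,1) = 8841761993739701954543616000000, c(30,2) = 35027999979859805266492784640000, c(30,3) = 62262192842035613491057459200000, c(30,4) = 66951000306085302338993639424000.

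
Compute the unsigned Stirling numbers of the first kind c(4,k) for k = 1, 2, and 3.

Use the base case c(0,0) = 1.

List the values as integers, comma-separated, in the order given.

6, 11, 6

row 1: T[1][1]=0·0+1=1
row 2: T[2][1]=1·1+0=1  T[2][2]=1·0+1=1
row 3: T[3][1]=2·1+0=2  T[3][2]=2·1+1=3  T[3][3]=2·0+1=1
row 4: T[4][1]=3·2+0=6  T[4][2]=3·3+2=11  T[4][3]=3·1+3=6
Read c(4,1) = 6, c(4,2) = 11, c(4,3) = 6.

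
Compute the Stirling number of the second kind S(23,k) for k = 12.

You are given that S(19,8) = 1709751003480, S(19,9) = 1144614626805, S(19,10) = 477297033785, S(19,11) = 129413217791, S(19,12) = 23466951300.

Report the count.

@20  (20,9):1144614626805·9+1709751003480→12011282644725, (20,10):477297033785·10+1144614626805→5917584964655, (20,11):129413217791·11+477297033785→1900842429486, (20,12):23466951300·12+129413217791→411016633391
@21  (21,10):5917584964655·10+12011282644725→71187132291275, (21,11):1900842429486·11+5917584964655→26826851689001, (21,12):411016633391·12+1900842429486→6833042030178
@22  (22,11):26826851689001·11+71187132291275→366282500870286, (22,12):6833042030178·12+26826851689001→108823356051137
@23  (23,12):108823356051137·12+366282500870286→1672162773483930
Read S(23,12) = 1672162773483930.

1672162773483930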